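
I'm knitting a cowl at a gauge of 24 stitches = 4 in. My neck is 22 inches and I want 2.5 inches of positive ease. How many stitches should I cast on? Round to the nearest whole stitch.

CO 147 sts.

Finished = 22 + 2.5 = 24.5 in.
24 / 4 = 6 sts per inch.
24.50 × 6 = 147.00 sts.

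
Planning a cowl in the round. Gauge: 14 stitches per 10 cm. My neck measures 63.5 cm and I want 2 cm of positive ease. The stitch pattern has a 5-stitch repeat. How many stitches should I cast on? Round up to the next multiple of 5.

Finished = 63.5 + 2 = 65.5 cm.
14 / 10 = 1.4 sts/cm.
65.5 × 1.4 = 91.70 sts.
Next multiple of 5: 95.

CO 95 sts.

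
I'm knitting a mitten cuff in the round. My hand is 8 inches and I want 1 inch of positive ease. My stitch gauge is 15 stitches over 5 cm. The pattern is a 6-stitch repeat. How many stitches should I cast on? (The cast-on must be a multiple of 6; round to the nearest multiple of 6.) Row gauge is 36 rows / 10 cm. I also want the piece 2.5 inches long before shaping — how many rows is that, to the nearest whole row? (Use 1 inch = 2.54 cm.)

Cast on 66 stitches; work 23 rows.

Finished = 8 + 1 = 9 inches.
9 inches × 2.54 = 22.86 cm.
15/5 = 3 sts per cm; 22.86 × 3 = 68.58 sts.
Nearest multiple of 6 → 66.
2.5 inches = 6.35 cm; × 3.6 = 22.86 → 23 rows.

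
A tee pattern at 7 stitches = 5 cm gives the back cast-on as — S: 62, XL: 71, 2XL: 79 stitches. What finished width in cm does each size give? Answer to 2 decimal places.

7/5 = 1.4 sts per cm.
S: 62 / 1.4 = 44.286 → 44.29 cm.
XL: 71 / 1.4 = 50.714 → 50.71 cm.
2XL: 79 / 1.4 = 56.429 → 56.43 cm.

S 44.29 cm; XL 50.71 cm; 2XL 56.43 cm.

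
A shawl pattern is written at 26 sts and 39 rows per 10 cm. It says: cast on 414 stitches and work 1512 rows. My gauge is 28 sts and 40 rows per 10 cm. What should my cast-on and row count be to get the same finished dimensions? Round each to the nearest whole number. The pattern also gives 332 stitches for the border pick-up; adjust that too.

Cast on 446 stitches; work 1551 rows; border pick-up 358 stitches.

Stitches: 414 × 28/26 = 445.85 → 446.
Rows: 1512 × 40/39 = 1550.77 → 1551.
border pick-up: 332 × 28/26 = 357.54 → 358.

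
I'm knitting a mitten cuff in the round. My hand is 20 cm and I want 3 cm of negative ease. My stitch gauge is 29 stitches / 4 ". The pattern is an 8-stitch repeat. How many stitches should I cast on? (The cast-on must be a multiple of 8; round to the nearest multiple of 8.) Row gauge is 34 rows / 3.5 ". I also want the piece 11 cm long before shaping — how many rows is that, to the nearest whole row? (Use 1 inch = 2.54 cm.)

Cast on 48 stitches; work 42 rows.

Finished = 20 − 3 = 17 cm.
17 cm × 1/2.54 = 6.69 inches.
29/4 = 7.25 sts per in; 6.69 × 7.25 = 48.52 sts.
Nearest multiple of 8 → 48.
11 cm = 4.33 inches; × 9.714 = 42.07 → 42 rows.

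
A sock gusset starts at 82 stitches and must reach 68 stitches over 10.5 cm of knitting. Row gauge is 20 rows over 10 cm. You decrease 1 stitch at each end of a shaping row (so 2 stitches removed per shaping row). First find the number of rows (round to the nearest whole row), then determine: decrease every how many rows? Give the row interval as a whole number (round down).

Rows = 10.5 × 2 = 21.0 → 21 rows.
Stitches to remove: 14 → 7 shaping rows (at 2 st each).
21 / 7 = 3.00 → every 3 rows.

Decrease every 3rd row.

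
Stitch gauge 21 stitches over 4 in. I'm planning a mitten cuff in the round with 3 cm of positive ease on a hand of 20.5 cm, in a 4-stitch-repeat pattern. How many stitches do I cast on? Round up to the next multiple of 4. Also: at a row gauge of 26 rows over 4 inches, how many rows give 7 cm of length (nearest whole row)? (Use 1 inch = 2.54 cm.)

Finished = 20.5 + 3 = 23.5 cm.
23.5 cm × 1/2.54 = 9.25 inches.
21/4 = 5.25 sts per in; 9.25 × 5.25 = 48.57 sts.
Next multiple of 4 → 52.
7 cm = 2.76 inches; × 6.5 = 17.91 → 18 rows.

Cast on 52 stitches; work 18 rows.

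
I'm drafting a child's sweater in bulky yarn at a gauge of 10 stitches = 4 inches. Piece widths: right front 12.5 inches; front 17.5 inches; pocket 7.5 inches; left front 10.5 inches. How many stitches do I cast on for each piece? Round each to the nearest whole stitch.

Rate = 10/4 = 2.5 sts per in.
right front: 12.5 × 2.5 = 31.25 → 31.
front: 17.5 × 2.5 = 43.75 → 44.
pocket: 7.5 × 2.5 = 18.75 → 19.
left front: 10.5 × 2.5 = 26.25 → 26.

right front 31; front 44; pocket 19; left front 26.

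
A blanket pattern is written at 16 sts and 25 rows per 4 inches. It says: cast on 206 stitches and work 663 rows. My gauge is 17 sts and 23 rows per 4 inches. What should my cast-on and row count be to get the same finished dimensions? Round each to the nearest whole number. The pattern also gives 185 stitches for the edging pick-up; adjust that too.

Cast on 219 stitches; work 610 rows; edging pick-up 197 stitches.

Stitches: 206 × 17/16 = 218.88 → 219.
Rows: 663 × 23/25 = 609.96 → 610.
edging pick-up: 185 × 17/16 = 196.56 → 197.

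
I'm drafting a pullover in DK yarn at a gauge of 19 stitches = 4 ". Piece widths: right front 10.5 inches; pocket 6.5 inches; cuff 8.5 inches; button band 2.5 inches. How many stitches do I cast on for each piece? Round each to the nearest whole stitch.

right front 50; pocket 31; cuff 40; button band 12.

Rate = 19/4 = 4.75 sts per in.
right front: 10.5 × 4.75 = 49.88 → 50.
pocket: 6.5 × 4.75 = 30.88 → 31.
cuff: 8.5 × 4.75 = 40.38 → 40.
button band: 2.5 × 4.75 = 11.88 → 12.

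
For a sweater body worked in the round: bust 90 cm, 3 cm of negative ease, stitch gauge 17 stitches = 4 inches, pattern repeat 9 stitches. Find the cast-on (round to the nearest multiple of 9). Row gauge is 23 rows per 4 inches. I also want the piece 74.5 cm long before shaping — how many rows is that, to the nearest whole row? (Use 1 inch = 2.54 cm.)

Finished = 90 − 3 = 87 cm.
87 cm × 1/2.54 = 34.25 inches.
17/4 = 4.25 sts per in; 34.25 × 4.25 = 145.57 sts.
Nearest multiple of 9 → 144.
74.5 cm = 29.33 inches; × 5.75 = 168.65 → 169 rows.

Cast on 144 stitches; work 169 rows.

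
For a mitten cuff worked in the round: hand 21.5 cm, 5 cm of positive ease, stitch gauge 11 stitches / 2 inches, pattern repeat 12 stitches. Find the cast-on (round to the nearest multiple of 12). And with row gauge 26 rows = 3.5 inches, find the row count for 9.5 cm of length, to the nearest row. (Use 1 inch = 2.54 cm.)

Finished = 21.5 + 5 = 26.5 cm.
26.5 cm × 1/2.54 = 10.43 inches.
11/2 = 5.5 sts per in; 10.43 × 5.5 = 57.38 sts.
Nearest multiple of 12 → 60.
9.5 cm = 3.74 inches; × 7.429 = 27.78 → 28 rows.

Cast on 60 stitches; work 28 rows.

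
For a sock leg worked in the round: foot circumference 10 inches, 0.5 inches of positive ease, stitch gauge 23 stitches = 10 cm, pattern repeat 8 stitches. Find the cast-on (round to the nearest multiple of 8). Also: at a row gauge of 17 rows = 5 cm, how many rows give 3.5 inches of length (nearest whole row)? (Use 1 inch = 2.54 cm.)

Finished = 10 + 0.5 = 10.5 inches.
10.5 inches × 2.54 = 26.67 cm.
23/10 = 2.3 sts per cm; 26.67 × 2.3 = 61.34 sts.
Nearest multiple of 8 → 64.
3.5 inches = 8.89 cm; × 3.4 = 30.23 → 30 rows.

Cast on 64 stitches; work 30 rows.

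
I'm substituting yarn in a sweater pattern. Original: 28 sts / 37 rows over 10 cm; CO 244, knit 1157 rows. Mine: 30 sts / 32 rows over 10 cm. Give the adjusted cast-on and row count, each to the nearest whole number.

Cast on 261 stitches; work 1001 rows.

Stitches: 244 × 30/28 = 261.43 → 261.
Rows: 1157 × 32/37 = 1000.65 → 1001.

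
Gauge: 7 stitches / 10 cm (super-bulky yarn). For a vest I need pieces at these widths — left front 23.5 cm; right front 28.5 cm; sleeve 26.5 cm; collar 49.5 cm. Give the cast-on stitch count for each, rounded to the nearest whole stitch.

Rate = 7/10 = 0.7 sts per cm.
left front: 23.5 × 0.7 = 16.45 → 16.
right front: 28.5 × 0.7 = 19.95 → 20.
sleeve: 26.5 × 0.7 = 18.55 → 19.
collar: 49.5 × 0.7 = 34.65 → 35.

left front 16; right front 20; sleeve 19; collar 35.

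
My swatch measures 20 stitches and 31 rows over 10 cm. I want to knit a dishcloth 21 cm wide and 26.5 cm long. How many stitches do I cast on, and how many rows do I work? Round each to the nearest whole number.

Stitch gauge = 20/10 = 2 sts/cm; 21 × 2 = 42.00 → 42 sts.
Row gauge = 31/10 = 3.1 rows/cm; 26.5 × 3.1 = 82.15 → 82 rows.

Cast on 42 stitches and work 82 rows.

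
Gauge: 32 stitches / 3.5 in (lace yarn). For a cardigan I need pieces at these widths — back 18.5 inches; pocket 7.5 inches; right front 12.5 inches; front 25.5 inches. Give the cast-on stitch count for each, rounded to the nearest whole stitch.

back 169; pocket 69; right front 114; front 233.

Rate = 32/3.5 = 9.143 sts per in.
back: 18.5 × 9.143 = 169.14 → 169.
pocket: 7.5 × 9.143 = 68.57 → 69.
right front: 12.5 × 9.143 = 114.29 → 114.
front: 25.5 × 9.143 = 233.14 → 233.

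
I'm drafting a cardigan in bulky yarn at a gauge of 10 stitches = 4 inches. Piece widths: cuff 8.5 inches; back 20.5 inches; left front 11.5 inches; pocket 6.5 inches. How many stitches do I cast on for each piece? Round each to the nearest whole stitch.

cuff 21; back 51; left front 29; pocket 16.

Rate = 10/4 = 2.5 sts per in.
cuff: 8.5 × 2.5 = 21.25 → 21.
back: 20.5 × 2.5 = 51.25 → 51.
left front: 11.5 × 2.5 = 28.75 → 29.
pocket: 6.5 × 2.5 = 16.25 → 16.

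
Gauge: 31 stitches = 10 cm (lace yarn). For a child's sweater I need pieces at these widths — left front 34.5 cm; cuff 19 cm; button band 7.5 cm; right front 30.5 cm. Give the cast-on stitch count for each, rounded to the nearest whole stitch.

left front 107; cuff 59; button band 23; right front 95.

Rate = 31/10 = 3.1 sts per cm.
left front: 34.5 × 3.1 = 106.95 → 107.
cuff: 19 × 3.1 = 58.90 → 59.
button band: 7.5 × 3.1 = 23.25 → 23.
right front: 30.5 × 3.1 = 94.55 → 95.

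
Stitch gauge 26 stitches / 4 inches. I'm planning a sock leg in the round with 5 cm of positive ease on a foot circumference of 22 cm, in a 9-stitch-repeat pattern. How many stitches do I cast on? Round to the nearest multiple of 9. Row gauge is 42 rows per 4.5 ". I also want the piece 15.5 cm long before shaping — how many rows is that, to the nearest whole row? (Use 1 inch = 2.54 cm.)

Cast on 72 stitches; work 57 rows.

Finished = 22 + 5 = 27 cm.
27 cm × 1/2.54 = 10.63 inches.
26/4 = 6.5 sts per in; 10.63 × 6.5 = 69.09 sts.
Nearest multiple of 9 → 72.
15.5 cm = 6.10 inches; × 9.333 = 56.96 → 57 rows.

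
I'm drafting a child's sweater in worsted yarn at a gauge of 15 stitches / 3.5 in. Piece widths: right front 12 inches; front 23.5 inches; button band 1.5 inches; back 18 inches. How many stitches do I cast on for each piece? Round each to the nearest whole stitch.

Rate = 15/3.5 = 4.286 sts per in.
right front: 12 × 4.286 = 51.43 → 51.
front: 23.5 × 4.286 = 100.71 → 101.
button band: 1.5 × 4.286 = 6.43 → 6.
back: 18 × 4.286 = 77.14 → 77.

right front 51; front 101; button band 6; back 77.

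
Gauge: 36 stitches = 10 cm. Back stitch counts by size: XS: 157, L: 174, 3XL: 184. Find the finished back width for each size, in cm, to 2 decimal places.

XS 43.61 cm; L 48.33 cm; 3XL 51.11 cm.

36/10 = 3.6 sts per cm.
XS: 157 / 3.6 = 43.611 → 43.61 cm.
L: 174 / 3.6 = 48.333 → 48.33 cm.
3XL: 184 / 3.6 = 51.111 → 51.11 cm.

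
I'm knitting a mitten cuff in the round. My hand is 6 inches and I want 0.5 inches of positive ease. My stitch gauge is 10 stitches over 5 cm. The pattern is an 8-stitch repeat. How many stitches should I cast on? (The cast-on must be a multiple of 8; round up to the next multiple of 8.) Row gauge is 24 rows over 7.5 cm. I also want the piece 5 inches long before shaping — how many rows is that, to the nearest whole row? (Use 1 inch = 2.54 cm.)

Cast on 40 stitches; work 41 rows.

Finished = 6 + 0.5 = 6.5 inches.
6.5 inches × 2.54 = 16.51 cm.
10/5 = 2 sts per cm; 16.51 × 2 = 33.02 sts.
Next multiple of 8 → 40.
5 inches = 12.70 cm; × 3.2 = 40.64 → 41 rows.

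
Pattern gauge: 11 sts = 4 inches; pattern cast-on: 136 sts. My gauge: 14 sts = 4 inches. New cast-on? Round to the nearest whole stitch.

CO 173 sts.

Scale factor = 14 / 11 = 1.273.
136 × 14 / 11 = 173.09 sts.
→ 173 sts.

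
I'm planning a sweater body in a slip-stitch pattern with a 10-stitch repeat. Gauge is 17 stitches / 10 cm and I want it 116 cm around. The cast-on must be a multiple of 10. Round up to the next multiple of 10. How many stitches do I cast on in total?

Cast on 200 stitches.

17 / 10 = 1.7 sts per cm.
116 × 1.7 = 197.20 sts.
Next multiple of 10: 200.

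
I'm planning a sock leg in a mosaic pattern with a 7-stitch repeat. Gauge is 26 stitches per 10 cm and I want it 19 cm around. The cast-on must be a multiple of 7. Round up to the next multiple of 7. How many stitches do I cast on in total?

56 stitches.

26 / 10 = 2.6 sts per cm.
19 × 2.6 = 49.40 sts.
Next multiple of 7: 56.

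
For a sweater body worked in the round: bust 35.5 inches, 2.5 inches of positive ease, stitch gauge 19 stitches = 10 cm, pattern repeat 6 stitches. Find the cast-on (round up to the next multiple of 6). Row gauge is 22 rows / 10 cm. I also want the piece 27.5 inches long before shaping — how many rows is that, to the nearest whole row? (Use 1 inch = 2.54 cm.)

Cast on 186 stitches; work 154 rows.

Finished = 35.5 + 2.5 = 38 inches.
38 inches × 2.54 = 96.52 cm.
19/10 = 1.9 sts per cm; 96.52 × 1.9 = 183.39 sts.
Next multiple of 6 → 186.
27.5 inches = 69.85 cm; × 2.2 = 153.67 → 154 rows.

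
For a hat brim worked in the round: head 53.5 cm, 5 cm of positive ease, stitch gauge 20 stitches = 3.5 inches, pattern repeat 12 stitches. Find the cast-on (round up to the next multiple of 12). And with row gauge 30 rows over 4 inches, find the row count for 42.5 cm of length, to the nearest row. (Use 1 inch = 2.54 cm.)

Cast on 132 stitches; work 125 rows.

Finished = 53.5 + 5 = 58.5 cm.
58.5 cm × 1/2.54 = 23.03 inches.
20/3.5 = 5.714 sts per in; 23.03 × 5.714 = 131.61 sts.
Next multiple of 12 → 132.
42.5 cm = 16.73 inches; × 7.5 = 125.49 → 125 rows.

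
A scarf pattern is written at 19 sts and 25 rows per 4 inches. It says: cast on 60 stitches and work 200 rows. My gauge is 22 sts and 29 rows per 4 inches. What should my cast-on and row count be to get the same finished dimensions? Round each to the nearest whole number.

Stitches: 60 × 22/19 = 69.47 → 69.
Rows: 200 × 29/25 = 232.00 → 232.

Cast on 69 stitches; work 232 rows.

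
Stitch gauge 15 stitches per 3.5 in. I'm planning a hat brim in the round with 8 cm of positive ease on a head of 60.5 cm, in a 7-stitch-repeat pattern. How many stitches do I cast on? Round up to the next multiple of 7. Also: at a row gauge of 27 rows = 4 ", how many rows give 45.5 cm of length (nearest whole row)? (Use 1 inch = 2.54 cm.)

Cast on 119 stitches; work 121 rows.

Finished = 60.5 + 8 = 68.5 cm.
68.5 cm × 1/2.54 = 26.97 inches.
15/3.5 = 4.286 sts per in; 26.97 × 4.286 = 115.58 sts.
Next multiple of 7 → 119.
45.5 cm = 17.91 inches; × 6.75 = 120.92 → 121 rows.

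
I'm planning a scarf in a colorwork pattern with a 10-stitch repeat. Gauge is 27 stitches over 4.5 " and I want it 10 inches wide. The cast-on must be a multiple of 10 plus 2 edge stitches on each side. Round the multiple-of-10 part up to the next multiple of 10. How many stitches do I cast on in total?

CO 64 sts.

27 / 4.5 = 6 sts per inch.
10 × 6 = 60.00 sts.
Less 4 edge sts → 56.00 for the repeat.
Next multiple of 10: 60.
Add back 4 edge sts → 64.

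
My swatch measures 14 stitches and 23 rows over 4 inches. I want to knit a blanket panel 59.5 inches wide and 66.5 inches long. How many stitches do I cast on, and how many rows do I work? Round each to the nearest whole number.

Cast on 208 stitches and work 382 rows.

Stitch gauge = 14/4 = 3.5 sts/in; 59.5 × 3.5 = 208.25 → 208 sts.
Row gauge = 23/4 = 5.75 rows/in; 66.5 × 5.75 = 382.38 → 382 rows.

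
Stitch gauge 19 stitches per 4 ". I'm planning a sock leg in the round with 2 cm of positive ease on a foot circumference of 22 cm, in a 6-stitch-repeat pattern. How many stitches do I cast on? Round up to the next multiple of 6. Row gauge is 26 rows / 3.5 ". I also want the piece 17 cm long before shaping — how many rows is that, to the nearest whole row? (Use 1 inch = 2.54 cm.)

Finished = 22 + 2 = 24 cm.
24 cm × 1/2.54 = 9.45 inches.
19/4 = 4.75 sts per in; 9.45 × 4.75 = 44.88 sts.
Next multiple of 6 → 48.
17 cm = 6.69 inches; × 7.429 = 49.72 → 50 rows.

Cast on 48 stitches; work 50 rows.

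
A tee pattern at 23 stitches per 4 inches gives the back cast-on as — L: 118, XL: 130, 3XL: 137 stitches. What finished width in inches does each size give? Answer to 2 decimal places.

L 20.52 inches; XL 22.61 inches; 3XL 23.83 inches.

23/4 = 5.75 sts per in.
L: 118 / 5.75 = 20.522 → 20.52 in.
XL: 130 / 5.75 = 22.609 → 22.61 in.
3XL: 137 / 5.75 = 23.826 → 23.83 in.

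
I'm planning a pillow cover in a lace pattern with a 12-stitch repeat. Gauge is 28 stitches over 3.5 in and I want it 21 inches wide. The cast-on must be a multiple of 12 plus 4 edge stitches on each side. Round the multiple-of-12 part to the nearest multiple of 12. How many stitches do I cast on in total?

164 stitches.

28 / 3.5 = 8 sts per inch.
21 × 8 = 168.00 sts.
Less 8 edge sts → 160.00 for the repeat.
Nearest multiple of 12: 156.
Add back 8 edge sts → 164.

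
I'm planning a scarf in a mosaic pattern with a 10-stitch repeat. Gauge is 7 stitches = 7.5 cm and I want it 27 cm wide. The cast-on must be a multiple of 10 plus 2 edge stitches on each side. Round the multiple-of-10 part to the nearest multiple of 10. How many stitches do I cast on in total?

Cast on 24 stitches.

7 / 7.5 = 0.933 sts per cm.
27 × 0.933 = 25.20 sts.
Less 4 edge sts → 21.20 for the repeat.
Nearest multiple of 10: 20.
Add back 4 edge sts → 24.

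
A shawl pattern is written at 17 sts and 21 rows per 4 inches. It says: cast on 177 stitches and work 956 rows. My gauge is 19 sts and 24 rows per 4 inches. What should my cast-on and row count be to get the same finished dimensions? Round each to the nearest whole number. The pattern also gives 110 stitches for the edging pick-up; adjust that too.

Cast on 198 stitches; work 1093 rows; edging pick-up 123 stitches.

Stitches: 177 × 19/17 = 197.82 → 198.
Rows: 956 × 24/21 = 1092.57 → 1093.
edging pick-up: 110 × 19/17 = 122.94 → 123.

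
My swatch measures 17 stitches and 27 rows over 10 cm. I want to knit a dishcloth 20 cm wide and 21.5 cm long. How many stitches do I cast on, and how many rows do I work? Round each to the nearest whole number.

Cast on 34 stitches and work 58 rows.

Stitch gauge = 17/10 = 1.7 sts/cm; 20 × 1.7 = 34.00 → 34 sts.
Row gauge = 27/10 = 2.7 rows/cm; 21.5 × 2.7 = 58.05 → 58 rows.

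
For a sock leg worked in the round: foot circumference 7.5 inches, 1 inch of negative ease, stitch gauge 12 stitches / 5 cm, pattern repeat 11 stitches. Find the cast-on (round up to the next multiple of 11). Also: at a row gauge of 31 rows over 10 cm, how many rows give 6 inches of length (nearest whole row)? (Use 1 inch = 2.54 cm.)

Finished = 7.5 − 1 = 6.5 inches.
6.5 inches × 2.54 = 16.51 cm.
12/5 = 2.4 sts per cm; 16.51 × 2.4 = 39.62 sts.
Next multiple of 11 → 44.
6 inches = 15.24 cm; × 3.1 = 47.24 → 47 rows.

Cast on 44 stitches; work 47 rows.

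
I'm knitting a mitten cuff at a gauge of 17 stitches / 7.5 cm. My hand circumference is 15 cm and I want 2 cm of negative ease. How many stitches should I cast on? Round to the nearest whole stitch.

29 stitches.

Finished = 15 − 2 = 13 cm.
17 / 7.5 = 2.267 sts per cm.
13.00 × 2.267 = 29.47 sts.
→ 29 sts.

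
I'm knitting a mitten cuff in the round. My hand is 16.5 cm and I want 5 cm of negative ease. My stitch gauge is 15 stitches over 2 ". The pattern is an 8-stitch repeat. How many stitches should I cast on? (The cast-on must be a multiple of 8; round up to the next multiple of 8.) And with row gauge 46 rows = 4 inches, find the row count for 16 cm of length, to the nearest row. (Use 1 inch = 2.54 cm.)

Finished = 16.5 − 5 = 11.5 cm.
11.5 cm × 1/2.54 = 4.53 inches.
15/2 = 7.5 sts per in; 4.53 × 7.5 = 33.96 sts.
Next multiple of 8 → 40.
16 cm = 6.30 inches; × 11.5 = 72.44 → 72 rows.

Cast on 40 stitches; work 72 rows.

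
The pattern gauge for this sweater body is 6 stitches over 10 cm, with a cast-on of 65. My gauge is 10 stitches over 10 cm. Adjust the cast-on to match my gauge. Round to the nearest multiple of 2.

Scale factor = 10 / 6 = 1.667.
65 × 10 / 6 = 108.33 sts.
→ 108 sts.

Cast on 108 stitches.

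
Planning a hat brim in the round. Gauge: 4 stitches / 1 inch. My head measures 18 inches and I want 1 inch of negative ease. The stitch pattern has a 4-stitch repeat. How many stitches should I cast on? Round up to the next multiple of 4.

Finished = 18 − 1 = 17 inches.
4 / 1 = 4 sts/in.
17 × 4 = 68.00 sts.
Next multiple of 4: 68.

CO 68 sts.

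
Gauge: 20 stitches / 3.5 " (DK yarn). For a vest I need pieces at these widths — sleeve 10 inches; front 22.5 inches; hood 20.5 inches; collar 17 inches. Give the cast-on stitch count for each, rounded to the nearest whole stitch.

sleeve 57; front 129; hood 117; collar 97.

Rate = 20/3.5 = 5.714 sts per in.
sleeve: 10 × 5.714 = 57.14 → 57.
front: 22.5 × 5.714 = 128.57 → 129.
hood: 20.5 × 5.714 = 117.14 → 117.
collar: 17 × 5.714 = 97.14 → 97.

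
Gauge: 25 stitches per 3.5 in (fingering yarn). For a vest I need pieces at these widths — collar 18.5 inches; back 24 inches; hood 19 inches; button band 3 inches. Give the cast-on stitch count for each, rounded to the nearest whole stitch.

Rate = 25/3.5 = 7.143 sts per in.
collar: 18.5 × 7.143 = 132.14 → 132.
back: 24 × 7.143 = 171.43 → 171.
hood: 19 × 7.143 = 135.71 → 136.
button band: 3 × 7.143 = 21.43 → 21.

collar 132; back 171; hood 136; button band 21.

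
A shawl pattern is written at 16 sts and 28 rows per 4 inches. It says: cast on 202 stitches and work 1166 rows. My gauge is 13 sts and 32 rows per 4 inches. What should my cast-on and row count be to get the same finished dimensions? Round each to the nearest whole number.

Stitches: 202 × 13/16 = 164.12 → 164.
Rows: 1166 × 32/28 = 1332.57 → 1333.

Cast on 164 stitches; work 1333 rows.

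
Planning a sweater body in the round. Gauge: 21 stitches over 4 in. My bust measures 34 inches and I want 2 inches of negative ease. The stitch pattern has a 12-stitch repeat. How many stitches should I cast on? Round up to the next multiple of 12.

Finished = 34 − 2 = 32 inches.
21 / 4 = 5.25 sts/in.
32 × 5.25 = 168.00 sts.
Next multiple of 12: 168.

CO 168 sts.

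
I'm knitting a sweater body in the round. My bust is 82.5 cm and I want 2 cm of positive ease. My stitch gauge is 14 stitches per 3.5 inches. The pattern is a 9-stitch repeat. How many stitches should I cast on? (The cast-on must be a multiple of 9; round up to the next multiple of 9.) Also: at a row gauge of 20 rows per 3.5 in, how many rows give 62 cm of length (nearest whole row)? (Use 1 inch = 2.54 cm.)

Finished = 82.5 + 2 = 84.5 cm.
84.5 cm × 1/2.54 = 33.27 inches.
14/3.5 = 4 sts per in; 33.27 × 4 = 133.07 sts.
Next multiple of 9 → 135.
62 cm = 24.41 inches; × 5.714 = 139.48 → 139 rows.

Cast on 135 stitches; work 139 rows.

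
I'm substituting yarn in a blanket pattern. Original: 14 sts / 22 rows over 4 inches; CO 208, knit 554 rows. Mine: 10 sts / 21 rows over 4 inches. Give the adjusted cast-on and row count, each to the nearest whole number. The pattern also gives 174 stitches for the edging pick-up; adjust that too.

Stitches: 208 × 10/14 = 148.57 → 149.
Rows: 554 × 21/22 = 528.82 → 529.
edging pick-up: 174 × 10/14 = 124.29 → 124.

Cast on 149 stitches; work 529 rows; edging pick-up 124 stitches.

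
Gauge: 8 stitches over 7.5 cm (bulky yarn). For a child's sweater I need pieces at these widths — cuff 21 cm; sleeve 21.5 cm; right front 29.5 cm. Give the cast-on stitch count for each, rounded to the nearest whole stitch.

cuff 22; sleeve 23; right front 31.

Rate = 8/7.5 = 1.067 sts per cm.
cuff: 21 × 1.067 = 22.40 → 22.
sleeve: 21.5 × 1.067 = 22.93 → 23.
right front: 29.5 × 1.067 = 31.47 → 31.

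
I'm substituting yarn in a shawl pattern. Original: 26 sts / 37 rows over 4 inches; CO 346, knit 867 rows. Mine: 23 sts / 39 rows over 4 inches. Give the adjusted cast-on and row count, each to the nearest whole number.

Cast on 306 stitches; work 914 rows.

Stitches: 346 × 23/26 = 306.08 → 306.
Rows: 867 × 39/37 = 913.86 → 914.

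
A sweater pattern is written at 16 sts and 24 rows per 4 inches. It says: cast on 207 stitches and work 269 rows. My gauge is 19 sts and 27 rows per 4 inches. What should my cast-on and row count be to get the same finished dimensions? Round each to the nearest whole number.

Cast on 246 stitches; work 303 rows.

Stitches: 207 × 19/16 = 245.81 → 246.
Rows: 269 × 27/24 = 302.62 → 303.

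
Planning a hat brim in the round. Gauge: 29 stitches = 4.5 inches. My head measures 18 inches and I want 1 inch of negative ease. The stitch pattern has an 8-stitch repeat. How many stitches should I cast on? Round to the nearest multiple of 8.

Cast on 112 stitches.

Finished = 18 − 1 = 17 inches.
29 / 4.5 = 6.444 sts/in.
17 × 6.444 = 109.56 sts.
Nearest multiple of 8: 112.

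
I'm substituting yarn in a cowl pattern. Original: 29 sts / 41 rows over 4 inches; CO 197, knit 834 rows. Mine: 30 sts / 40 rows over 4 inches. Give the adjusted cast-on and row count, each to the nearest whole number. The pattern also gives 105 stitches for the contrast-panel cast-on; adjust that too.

Cast on 204 stitches; work 814 rows; contrast-panel cast-on 109 stitches.

Stitches: 197 × 30/29 = 203.79 → 204.
Rows: 834 × 40/41 = 813.66 → 814.
contrast-panel cast-on: 105 × 30/29 = 108.62 → 109.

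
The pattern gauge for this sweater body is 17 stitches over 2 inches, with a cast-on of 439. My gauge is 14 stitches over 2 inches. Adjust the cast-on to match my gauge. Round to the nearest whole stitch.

Scale factor = 14 / 17 = 0.824.
439 × 14 / 17 = 361.53 sts.
→ 362 sts.

Cast on 362 stitches.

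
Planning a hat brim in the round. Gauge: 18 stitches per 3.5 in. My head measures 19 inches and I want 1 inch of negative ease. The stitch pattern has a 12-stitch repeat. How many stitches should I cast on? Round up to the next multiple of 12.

Finished = 19 − 1 = 18 inches.
18 / 3.5 = 5.143 sts/in.
18 × 5.143 = 92.57 sts.
Next multiple of 12: 96.

Cast on 96 stitches.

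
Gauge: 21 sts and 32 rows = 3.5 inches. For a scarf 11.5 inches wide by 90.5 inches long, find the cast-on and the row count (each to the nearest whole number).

Cast on 69 stitches and work 827 rows.

Stitch gauge = 21/3.5 = 6 sts/in; 11.5 × 6 = 69.00 → 69 sts.
Row gauge = 32/3.5 = 9.143 rows/in; 90.5 × 9.143 = 827.43 → 827 rows.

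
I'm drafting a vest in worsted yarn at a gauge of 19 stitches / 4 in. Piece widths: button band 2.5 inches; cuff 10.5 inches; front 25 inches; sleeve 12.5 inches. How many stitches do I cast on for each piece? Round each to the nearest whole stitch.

button band 12; cuff 50; front 119; sleeve 59.

Rate = 19/4 = 4.75 sts per in.
button band: 2.5 × 4.75 = 11.88 → 12.
cuff: 10.5 × 4.75 = 49.88 → 50.
front: 25 × 4.75 = 118.75 → 119.
sleeve: 12.5 × 4.75 = 59.38 → 59.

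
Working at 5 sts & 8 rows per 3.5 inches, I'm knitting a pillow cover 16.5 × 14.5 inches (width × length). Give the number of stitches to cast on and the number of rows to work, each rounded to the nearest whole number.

Stitch gauge = 5/3.5 = 1.429 sts/in; 16.5 × 1.429 = 23.57 → 24 sts.
Row gauge = 8/3.5 = 2.286 rows/in; 14.5 × 2.286 = 33.14 → 33 rows.

Cast on 24 stitches and work 33 rows.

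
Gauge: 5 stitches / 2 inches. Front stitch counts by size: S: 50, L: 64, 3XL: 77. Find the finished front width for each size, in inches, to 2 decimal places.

5/2 = 2.5 sts per in.
S: 50 / 2.5 = 20.000 → 20.00 in.
L: 64 / 2.5 = 25.600 → 25.60 in.
3XL: 77 / 2.5 = 30.800 → 30.80 in.

S 20.00 inches; L 25.60 inches; 3XL 30.80 inches.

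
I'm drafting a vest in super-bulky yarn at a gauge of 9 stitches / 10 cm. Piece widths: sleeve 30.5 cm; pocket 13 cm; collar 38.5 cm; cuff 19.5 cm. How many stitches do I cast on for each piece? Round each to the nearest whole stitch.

sleeve 27; pocket 12; collar 35; cuff 18.

Rate = 9/10 = 0.9 sts per cm.
sleeve: 30.5 × 0.9 = 27.45 → 27.
pocket: 13 × 0.9 = 11.70 → 12.
collar: 38.5 × 0.9 = 34.65 → 35.
cuff: 19.5 × 0.9 = 17.55 → 18.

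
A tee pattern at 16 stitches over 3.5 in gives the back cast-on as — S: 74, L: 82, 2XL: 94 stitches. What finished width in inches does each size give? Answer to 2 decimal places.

16/3.5 = 4.571 sts per in.
S: 74 / 4.571 = 16.188 → 16.19 in.
L: 82 / 4.571 = 17.938 → 17.94 in.
2XL: 94 / 4.571 = 20.562 → 20.56 in.

S 16.19 inches; L 17.94 inches; 2XL 20.56 inches.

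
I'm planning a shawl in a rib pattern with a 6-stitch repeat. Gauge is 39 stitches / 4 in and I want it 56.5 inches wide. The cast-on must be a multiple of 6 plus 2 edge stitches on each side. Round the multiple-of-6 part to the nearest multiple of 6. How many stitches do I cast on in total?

550 stitches.

39 / 4 = 9.75 sts per inch.
56.5 × 9.75 = 550.88 sts.
Less 4 edge sts → 546.88 for the repeat.
Nearest multiple of 6: 546.
Add back 4 edge sts → 550.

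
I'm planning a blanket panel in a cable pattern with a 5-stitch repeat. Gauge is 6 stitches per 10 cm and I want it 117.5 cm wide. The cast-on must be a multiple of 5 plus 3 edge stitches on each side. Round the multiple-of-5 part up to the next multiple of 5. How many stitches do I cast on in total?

6 / 10 = 0.6 sts per cm.
117.5 × 0.6 = 70.50 sts.
Less 6 edge sts → 64.50 for the repeat.
Next multiple of 5: 65.
Add back 6 edge sts → 71.

CO 71 sts.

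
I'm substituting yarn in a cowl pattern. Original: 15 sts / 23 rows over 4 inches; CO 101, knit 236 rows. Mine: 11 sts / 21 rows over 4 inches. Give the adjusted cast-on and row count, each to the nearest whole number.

Cast on 74 stitches; work 215 rows.

Stitches: 101 × 11/15 = 74.07 → 74.
Rows: 236 × 21/23 = 215.48 → 215.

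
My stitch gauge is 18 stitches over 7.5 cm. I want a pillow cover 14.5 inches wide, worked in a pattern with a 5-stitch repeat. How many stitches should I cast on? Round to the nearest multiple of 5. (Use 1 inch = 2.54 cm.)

90 stitches.

14.5 in = 14.5 × 2.54 = 36.83 cm.
18 / 7.5 = 2.4 sts/cm.
36.83 × 2.4 = 88.39 sts.
→ 90.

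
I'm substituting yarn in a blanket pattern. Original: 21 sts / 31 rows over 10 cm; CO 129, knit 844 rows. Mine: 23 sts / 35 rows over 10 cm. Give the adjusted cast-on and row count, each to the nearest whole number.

Cast on 141 stitches; work 953 rows.

Stitches: 129 × 23/21 = 141.29 → 141.
Rows: 844 × 35/31 = 952.90 → 953.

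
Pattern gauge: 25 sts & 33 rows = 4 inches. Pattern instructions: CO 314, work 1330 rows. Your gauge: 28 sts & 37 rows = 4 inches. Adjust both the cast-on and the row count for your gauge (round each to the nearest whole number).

Stitches: 314 × 28/25 = 351.68 → 352.
Rows: 1330 × 37/33 = 1491.21 → 1491.

Cast on 352 stitches; work 1491 rows.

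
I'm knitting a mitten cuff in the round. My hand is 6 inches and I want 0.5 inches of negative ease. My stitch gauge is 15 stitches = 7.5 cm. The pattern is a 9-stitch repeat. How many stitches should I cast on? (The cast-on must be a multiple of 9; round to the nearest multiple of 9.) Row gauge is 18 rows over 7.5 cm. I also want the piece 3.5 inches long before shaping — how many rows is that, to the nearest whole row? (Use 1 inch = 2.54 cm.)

Finished = 6 − 0.5 = 5.5 inches.
5.5 inches × 2.54 = 13.97 cm.
15/7.5 = 2 sts per cm; 13.97 × 2 = 27.94 sts.
Nearest multiple of 9 → 27.
3.5 inches = 8.89 cm; × 2.4 = 21.34 → 21 rows.

Cast on 27 stitches; work 21 rows.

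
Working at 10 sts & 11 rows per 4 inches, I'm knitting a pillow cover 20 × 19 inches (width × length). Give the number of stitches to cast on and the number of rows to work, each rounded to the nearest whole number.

Stitch gauge = 10/4 = 2.5 sts/in; 20 × 2.5 = 50.00 → 50 sts.
Row gauge = 11/4 = 2.75 rows/in; 19 × 2.75 = 52.25 → 52 rows.

Cast on 50 stitches and work 52 rows.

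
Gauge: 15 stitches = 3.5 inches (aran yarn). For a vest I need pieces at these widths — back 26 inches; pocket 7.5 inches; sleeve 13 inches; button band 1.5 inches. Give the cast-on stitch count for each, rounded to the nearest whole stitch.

back 111; pocket 32; sleeve 56; button band 6.

Rate = 15/3.5 = 4.286 sts per in.
back: 26 × 4.286 = 111.43 → 111.
pocket: 7.5 × 4.286 = 32.14 → 32.
sleeve: 13 × 4.286 = 55.71 → 56.
button band: 1.5 × 4.286 = 6.43 → 6.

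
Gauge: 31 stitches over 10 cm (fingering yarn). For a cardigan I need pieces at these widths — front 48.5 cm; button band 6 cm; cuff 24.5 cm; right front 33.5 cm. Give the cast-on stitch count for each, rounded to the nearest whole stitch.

Rate = 31/10 = 3.1 sts per cm.
front: 48.5 × 3.1 = 150.35 → 150.
button band: 6 × 3.1 = 18.60 → 19.
cuff: 24.5 × 3.1 = 75.95 → 76.
right front: 33.5 × 3.1 = 103.85 → 104.

front 150; button band 19; cuff 76; right front 104.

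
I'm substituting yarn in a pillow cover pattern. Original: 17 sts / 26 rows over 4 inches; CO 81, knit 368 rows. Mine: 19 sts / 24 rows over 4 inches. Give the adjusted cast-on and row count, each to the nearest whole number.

Stitches: 81 × 19/17 = 90.53 → 91.
Rows: 368 × 24/26 = 339.69 → 340.

Cast on 91 stitches; work 340 rows.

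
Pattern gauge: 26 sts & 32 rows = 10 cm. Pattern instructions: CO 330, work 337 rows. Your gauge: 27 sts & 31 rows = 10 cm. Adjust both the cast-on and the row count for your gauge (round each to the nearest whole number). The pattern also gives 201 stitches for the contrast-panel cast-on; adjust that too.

Stitches: 330 × 27/26 = 342.69 → 343.
Rows: 337 × 31/32 = 326.47 → 326.
contrast-panel cast-on: 201 × 27/26 = 208.73 → 209.

Cast on 343 stitches; work 326 rows; contrast-panel cast-on 209 stitches.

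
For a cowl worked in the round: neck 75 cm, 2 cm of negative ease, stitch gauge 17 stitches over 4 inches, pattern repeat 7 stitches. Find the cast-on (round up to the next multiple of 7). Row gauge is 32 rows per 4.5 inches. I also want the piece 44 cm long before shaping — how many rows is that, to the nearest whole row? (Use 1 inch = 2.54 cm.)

Finished = 75 − 2 = 73 cm.
73 cm × 1/2.54 = 28.74 inches.
17/4 = 4.25 sts per in; 28.74 × 4.25 = 122.15 sts.
Next multiple of 7 → 126.
44 cm = 17.32 inches; × 7.111 = 123.18 → 123 rows.

Cast on 126 stitches; work 123 rows.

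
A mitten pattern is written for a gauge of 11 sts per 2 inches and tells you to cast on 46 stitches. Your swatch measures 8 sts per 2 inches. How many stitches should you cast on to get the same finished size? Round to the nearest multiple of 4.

Scale factor = 8 / 11 = 0.727.
46 × 8 / 11 = 33.45 sts.
→ 32 sts.

32 stitches.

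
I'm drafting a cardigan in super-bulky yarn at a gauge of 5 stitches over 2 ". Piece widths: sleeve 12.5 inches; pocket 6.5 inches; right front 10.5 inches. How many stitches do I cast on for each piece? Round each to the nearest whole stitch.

Rate = 5/2 = 2.5 sts per in.
sleeve: 12.5 × 2.5 = 31.25 → 31.
pocket: 6.5 × 2.5 = 16.25 → 16.
right front: 10.5 × 2.5 = 26.25 → 26.

sleeve 31; pocket 16; right front 26.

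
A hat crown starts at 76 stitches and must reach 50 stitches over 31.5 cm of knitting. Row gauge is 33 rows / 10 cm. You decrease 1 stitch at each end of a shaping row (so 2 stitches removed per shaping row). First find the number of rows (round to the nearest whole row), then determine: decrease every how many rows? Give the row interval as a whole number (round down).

Rows = 31.5 × 3.3 = 104.0 → 104 rows.
Stitches to remove: 26 → 13 shaping rows (at 2 st each).
104 / 13 = 8.00 → every 8 rows.

Decrease every 8th row.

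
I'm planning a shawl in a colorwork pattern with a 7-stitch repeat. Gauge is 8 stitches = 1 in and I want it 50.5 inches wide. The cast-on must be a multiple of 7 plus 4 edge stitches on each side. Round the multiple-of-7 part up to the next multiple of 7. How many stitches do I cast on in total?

CO 407 sts.

8 / 1 = 8 sts per inch.
50.5 × 8 = 404.00 sts.
Less 8 edge sts → 396.00 for the repeat.
Next multiple of 7: 399.
Add back 8 edge sts → 407.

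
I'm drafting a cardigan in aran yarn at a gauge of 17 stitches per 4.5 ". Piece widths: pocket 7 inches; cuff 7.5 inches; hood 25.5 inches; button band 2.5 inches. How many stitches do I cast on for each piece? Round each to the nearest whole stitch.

pocket 26; cuff 28; hood 96; button band 9.

Rate = 17/4.5 = 3.778 sts per in.
pocket: 7 × 3.778 = 26.44 → 26.
cuff: 7.5 × 3.778 = 28.33 → 28.
hood: 25.5 × 3.778 = 96.33 → 96.
button band: 2.5 × 3.778 = 9.44 → 9.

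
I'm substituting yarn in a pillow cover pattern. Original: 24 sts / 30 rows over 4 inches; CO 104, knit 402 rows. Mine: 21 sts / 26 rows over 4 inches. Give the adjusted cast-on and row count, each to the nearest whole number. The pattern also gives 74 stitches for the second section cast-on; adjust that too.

Cast on 91 stitches; work 348 rows; second section cast-on 65 stitches.

Stitches: 104 × 21/24 = 91.00 → 91.
Rows: 402 × 26/30 = 348.40 → 348.
second section cast-on: 74 × 21/24 = 64.75 → 65.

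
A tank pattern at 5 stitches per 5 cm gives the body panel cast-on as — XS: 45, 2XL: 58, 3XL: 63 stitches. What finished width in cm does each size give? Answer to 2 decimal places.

5/5 = 1 sts per cm.
XS: 45 / 1 = 45.000 → 45.00 cm.
2XL: 58 / 1 = 58.000 → 58.00 cm.
3XL: 63 / 1 = 63.000 → 63.00 cm.

XS 45.00 cm; 2XL 58.00 cm; 3XL 63.00 cm.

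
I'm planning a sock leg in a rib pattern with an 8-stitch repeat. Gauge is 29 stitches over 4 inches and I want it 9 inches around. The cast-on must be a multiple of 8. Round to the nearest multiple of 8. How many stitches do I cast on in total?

CO 64 sts.

29 / 4 = 7.25 sts per inch.
9 × 7.25 = 65.25 sts.
Nearest multiple of 8: 64.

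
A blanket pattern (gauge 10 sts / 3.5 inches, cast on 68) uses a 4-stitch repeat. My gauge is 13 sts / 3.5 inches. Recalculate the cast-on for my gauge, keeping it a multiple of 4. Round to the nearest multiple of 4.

Cast on 88 stitches.

68 × 13 / 10 = 88.40.
Nearest multiple of 4: 88.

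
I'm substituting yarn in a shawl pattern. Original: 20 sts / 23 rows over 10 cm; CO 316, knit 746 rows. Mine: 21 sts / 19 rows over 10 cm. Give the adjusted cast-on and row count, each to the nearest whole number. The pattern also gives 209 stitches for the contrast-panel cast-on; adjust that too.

Cast on 332 stitches; work 616 rows; contrast-panel cast-on 219 stitches.

Stitches: 316 × 21/20 = 331.80 → 332.
Rows: 746 × 19/23 = 616.26 → 616.
contrast-panel cast-on: 209 × 21/20 = 219.45 → 219.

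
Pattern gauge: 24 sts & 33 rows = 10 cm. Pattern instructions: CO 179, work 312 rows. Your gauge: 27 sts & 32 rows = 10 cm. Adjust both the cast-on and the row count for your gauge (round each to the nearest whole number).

Stitches: 179 × 27/24 = 201.38 → 201.
Rows: 312 × 32/33 = 302.55 → 303.

Cast on 201 stitches; work 303 rows.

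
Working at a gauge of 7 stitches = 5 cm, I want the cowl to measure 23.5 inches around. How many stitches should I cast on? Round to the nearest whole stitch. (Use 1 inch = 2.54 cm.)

CO 84 sts.

23.5 in = 59.69 cm.
7 stitches / 5 cm = 1.4 stitches per cm.
59.69 × 1.4 = 83.57 stitches.
Round to nearest → 84.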